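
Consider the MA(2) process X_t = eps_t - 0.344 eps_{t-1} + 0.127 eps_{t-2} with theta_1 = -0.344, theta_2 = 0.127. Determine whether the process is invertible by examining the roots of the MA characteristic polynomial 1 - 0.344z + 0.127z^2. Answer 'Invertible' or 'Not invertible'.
\text{Invertible}

The MA(q) characteristic polynomial is P(z) = 1 - 0.344z + 0.127z^2.
Invertibility requires all roots to lie outside the unit circle, i.e. |z| > 1 for every root.
Set 1 + (-0.344) z + (0.127) z^2 = 0, i.e. a z^2 + b z + c = 0 with a = 0.127, b = -0.344, c = 1.
Discriminant D = b^2 - 4ac = (-0.344)^2 - 4*(0.127)*1 = 0.118336 - (0.508) = -0.389664.
D < 0, so the roots are the complex-conjugate pair z = (-b +/- i sqrt(-D)) / (2a) = 1.3543 +/- 2.4576i.
For a conjugate pair |z|^2 = z * conj(z) = (product of roots) = c/a = 1/(0.127) = 7.874016, so |z| = sqrt(7.874016) = 2.8061 for both roots.
Moduli of all roots: 2.8061, 2.8061.
All moduli strictly greater than 1? Yes.
Verdict: Invertible.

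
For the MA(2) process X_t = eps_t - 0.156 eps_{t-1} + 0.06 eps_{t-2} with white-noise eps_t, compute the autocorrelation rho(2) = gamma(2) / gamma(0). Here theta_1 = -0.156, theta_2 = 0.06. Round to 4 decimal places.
\rho(2) = 0.0584

For an MA(q) process with theta_0 = 1, the autocovariance is
  gamma(k) = sigma^2 * sum_{i=0..q-k} theta_i * theta_{i+k},
and rho(k) = gamma(k) / gamma(0). Sigma^2 cancels.
  numerator   = (1)*(0.06) = 0.06.
  denominator = (1)^2 + (-0.156)^2 + (0.06)^2 = 1.027936.
  rho(2) = 0.06 / 1.027936 = 0.0584.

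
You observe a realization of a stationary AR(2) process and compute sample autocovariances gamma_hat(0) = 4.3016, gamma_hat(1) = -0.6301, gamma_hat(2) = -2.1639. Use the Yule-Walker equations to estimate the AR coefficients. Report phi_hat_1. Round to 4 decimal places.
\hat\phi_{1} = -0.2250

The Yule-Walker equations for an AR(p) process read, in matrix form,
  Gamma_p phi = r_p,   with   (Gamma_p)_{ij} = gamma(|i - j|),
                       (r_p)_i = gamma(i),   i,j = 1..p.
Substitute the sample gammas (Toeplitz matrix and right-hand side of size 2):
  Gamma_p = [[4.3016, -0.6301], [-0.6301, 4.3016]]
  r_p     = [-0.6301, -2.1639]
Written out:
  4.3016 phi_1 - 0.6301 phi_2 = -0.6301
  -0.6301 phi_1 + 4.3016 phi_2 = -2.1639
Solve by Cramer's rule:
  det = gamma(0)^2 - gamma(1)^2 = (4.3016)^2 - (-0.6301)^2 = 18.50376256 - 0.39702601 = 18.10673655
  phi_hat_1 = [gamma(1) gamma(0) - gamma(1) gamma(2)] / det = [(-0.6301)(4.3016) - (-0.6301)(-2.1639)] / 18.10673655 = -4.07391155 / 18.10673655 = -0.225
  phi_hat_2 = [gamma(0) gamma(2) - gamma(1)^2] / det = [(4.3016)(-2.1639) - (-0.6301)^2] / 18.10673655 = -9.70525825 / 18.10673655 = -0.536
So phi_hat = [-0.2250, -0.5360].
Therefore phi_hat_1 = -0.2250.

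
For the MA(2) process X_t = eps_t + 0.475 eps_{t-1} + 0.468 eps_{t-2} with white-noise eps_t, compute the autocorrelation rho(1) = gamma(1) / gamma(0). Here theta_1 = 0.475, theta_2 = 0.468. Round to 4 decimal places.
\rho(1) = 0.4827

For an MA(q) process with theta_0 = 1, the autocovariance is
  gamma(k) = sigma^2 * sum_{i=0..q-k} theta_i * theta_{i+k},
and rho(k) = gamma(k) / gamma(0). Sigma^2 cancels.
  numerator   = (1)*(0.475) + (0.475)*(0.468) = 0.6973.
  denominator = (1)^2 + (0.475)^2 + (0.468)^2 = 1.444649.
  rho(1) = 0.6973 / 1.444649 = 0.4827.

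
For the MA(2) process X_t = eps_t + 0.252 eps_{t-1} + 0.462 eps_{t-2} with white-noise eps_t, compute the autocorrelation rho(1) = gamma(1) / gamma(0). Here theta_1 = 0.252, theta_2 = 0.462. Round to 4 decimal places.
\rho(1) = 0.2885

For an MA(q) process with theta_0 = 1, the autocovariance is
  gamma(k) = sigma^2 * sum_{i=0..q-k} theta_i * theta_{i+k},
and rho(k) = gamma(k) / gamma(0). Sigma^2 cancels.
  numerator   = (1)*(0.252) + (0.252)*(0.462) = 0.368424.
  denominator = (1)^2 + (0.252)^2 + (0.462)^2 = 1.276948.
  rho(1) = 0.368424 / 1.276948 = 0.2885.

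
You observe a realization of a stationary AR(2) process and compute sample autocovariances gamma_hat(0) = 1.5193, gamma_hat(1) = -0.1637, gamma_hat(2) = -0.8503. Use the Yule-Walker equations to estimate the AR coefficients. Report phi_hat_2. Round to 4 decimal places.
\hat\phi_{2} = -0.5780

The Yule-Walker equations for an AR(p) process read, in matrix form,
  Gamma_p phi = r_p,   with   (Gamma_p)_{ij} = gamma(|i - j|),
                       (r_p)_i = gamma(i),   i,j = 1..p.
Substitute the sample gammas (Toeplitz matrix and right-hand side of size 2):
  Gamma_p = [[1.5193, -0.1637], [-0.1637, 1.5193]]
  r_p     = [-0.1637, -0.8503]
Written out:
  1.5193 phi_1 - 0.1637 phi_2 = -0.1637
  -0.1637 phi_1 + 1.5193 phi_2 = -0.8503
Solve by Cramer's rule:
  det = gamma(0)^2 - gamma(1)^2 = (1.5193)^2 - (-0.1637)^2 = 2.30827249 - 0.02679769 = 2.2814748
  phi_hat_1 = [gamma(1) gamma(0) - gamma(1) gamma(2)] / det = [(-0.1637)(1.5193) - (-0.1637)(-0.8503)] / 2.2814748 = -0.38790352 / 2.2814748 = -0.17
  phi_hat_2 = [gamma(0) gamma(2) - gamma(1)^2] / det = [(1.5193)(-0.8503) - (-0.1637)^2] / 2.2814748 = -1.31865848 / 2.2814748 = -0.578
So phi_hat = [-0.1700, -0.5780].
Therefore phi_hat_2 = -0.5780.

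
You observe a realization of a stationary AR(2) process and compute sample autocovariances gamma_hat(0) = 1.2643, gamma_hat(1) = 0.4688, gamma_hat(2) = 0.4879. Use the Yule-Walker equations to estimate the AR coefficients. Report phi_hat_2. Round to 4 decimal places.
\hat\phi_{2} = 0.2880

The Yule-Walker equations for an AR(p) process read, in matrix form,
  Gamma_p phi = r_p,   with   (Gamma_p)_{ij} = gamma(|i - j|),
                       (r_p)_i = gamma(i),   i,j = 1..p.
Substitute the sample gammas (Toeplitz matrix and right-hand side of size 2):
  Gamma_p = [[1.2643, 0.4688], [0.4688, 1.2643]]
  r_p     = [0.4688, 0.4879]
Written out:
  1.2643 phi_1 + 0.4688 phi_2 = 0.4688
  0.4688 phi_1 + 1.2643 phi_2 = 0.4879
Solve by Cramer's rule:
  det = gamma(0)^2 - gamma(1)^2 = (1.2643)^2 - (0.4688)^2 = 1.59845449 - 0.21977344 = 1.37868105
  phi_hat_1 = [gamma(1) gamma(0) - gamma(1) gamma(2)] / det = [(0.4688)(1.2643) - (0.4688)(0.4879)] / 1.37868105 = 0.36397632 / 1.37868105 = 0.264
  phi_hat_2 = [gamma(0) gamma(2) - gamma(1)^2] / det = [(1.2643)(0.4879) - (0.4688)^2] / 1.37868105 = 0.39707853 / 1.37868105 = 0.288
So phi_hat = [0.2640, 0.2880].
Therefore phi_hat_2 = 0.2880.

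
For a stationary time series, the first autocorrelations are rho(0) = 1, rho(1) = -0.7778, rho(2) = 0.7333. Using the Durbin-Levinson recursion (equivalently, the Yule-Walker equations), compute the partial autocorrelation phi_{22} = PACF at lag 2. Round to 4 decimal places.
\phi_{22} = 0.3249

The PACF at lag k is phi_{kk}, the last component of the solution
to the Yule-Walker system G_k phi = r_k where
  (G_k)_{ij} = rho(|i - j|), (r_k)_i = rho(i), i,j = 1..k.
Equivalently, Durbin-Levinson gives phi_{kk} iteratively:
  phi_{11} = rho(1)
  phi_{kk} = [rho(k) - sum_{j=1..k-1} phi_{k-1,j} rho(k-j)]
            / [1 - sum_{j=1..k-1} phi_{k-1,j} rho(j)],
  phi_{k,j} = phi_{k-1,j} - phi_{kk} phi_{k-1,k-j},  j = 1..k-1.
Step k = 1:
  phi_11 = rho(1) = -0.7778.
Step k = 2:
  phi_22 = [rho(2) - phi_11 rho(1)] / [1 - phi_11 rho(1)] = [0.7333 - (-0.7778)(-0.7778)] / [1 - (-0.7778)(-0.7778)]
         = 0.12832716 / 0.39502716 = 0.3249.
Therefore phi_{22} = 0.3249.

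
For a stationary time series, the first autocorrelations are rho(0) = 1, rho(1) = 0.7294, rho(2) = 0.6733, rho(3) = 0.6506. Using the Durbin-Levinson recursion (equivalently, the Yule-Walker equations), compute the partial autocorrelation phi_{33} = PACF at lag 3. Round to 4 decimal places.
\phi_{33} = 0.2059

The PACF at lag k is phi_{kk}, the last component of the solution
to the Yule-Walker system G_k phi = r_k where
  (G_k)_{ij} = rho(|i - j|), (r_k)_i = rho(i), i,j = 1..k.
Equivalently, Durbin-Levinson gives phi_{kk} iteratively:
  phi_{11} = rho(1)
  phi_{kk} = [rho(k) - sum_{j=1..k-1} phi_{k-1,j} rho(k-j)]
            / [1 - sum_{j=1..k-1} phi_{k-1,j} rho(j)],
  phi_{k,j} = phi_{k-1,j} - phi_{kk} phi_{k-1,k-j},  j = 1..k-1.
Step k = 1:
  phi_11 = rho(1) = 0.7294.
Step k = 2:
  phi_22 = [rho(2) - phi_11 rho(1)] / [1 - phi_11 rho(1)] = [0.6733 - (0.7294)(0.7294)] / [1 - (0.7294)(0.7294)]
         = 0.14127564 / 0.46797564 = 0.301887.
  Update: phi_21 = phi_11 - phi_22 phi_11 = 0.7294 - (0.301887)(0.7294) = 0.509204.
Step k = 3:
  phi_33 = [rho(3) - phi_21 rho(2) - phi_22 rho(1)] / [1 - phi_21 rho(1) - phi_22 rho(2)]
    numerator   = 0.6506 - (0.509204)(0.6733) - (0.301887)(0.7294) = 0.08755689
    denominator = 1 - (0.509204)(0.7294) - (0.301887)(0.6733) = 0.4253264
  phi_33 = 0.08755689 / 0.4253264 = 0.2059.
Therefore phi_{33} = 0.2059.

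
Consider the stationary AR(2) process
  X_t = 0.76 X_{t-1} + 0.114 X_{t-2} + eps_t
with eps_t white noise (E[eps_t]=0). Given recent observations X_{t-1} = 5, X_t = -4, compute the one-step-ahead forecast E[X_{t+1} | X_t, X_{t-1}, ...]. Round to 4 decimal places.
E[X_{t+1} \mid \mathcal F_t] = -2.4700

For an AR(p) model X_t = c + sum_i phi_i X_{t-i} + eps_t, the
one-step-ahead conditional mean is
  E[X_{t+1} | X_t, ...] = c + sum_i phi_i X_{t+1-i}.
Substitute known values:
  E[X_{t+1} | ...] = (0.76) * (-4) + (0.114) * (5)
                   = -2.4700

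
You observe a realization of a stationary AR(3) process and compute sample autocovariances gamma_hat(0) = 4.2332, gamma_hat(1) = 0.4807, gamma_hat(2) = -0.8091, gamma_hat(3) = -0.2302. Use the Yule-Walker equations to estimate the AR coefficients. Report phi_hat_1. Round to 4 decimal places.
\hat\phi_{1} = 0.1360

The Yule-Walker equations for an AR(p) process read, in matrix form,
  Gamma_p phi = r_p,   with   (Gamma_p)_{ij} = gamma(|i - j|),
                       (r_p)_i = gamma(i),   i,j = 1..p.
Substitute the sample gammas (Toeplitz matrix and right-hand side of size 3):
  Gamma_p = [[4.2332, 0.4807, -0.8091], [0.4807, 4.2332, 0.4807], [-0.8091, 0.4807, 4.2332]]
  r_p     = [0.4807, -0.8091, -0.2302]
Written out (R1..R3):
  (R1) 4.2332 phi_1 + 0.4807 phi_2 - 0.8091 phi_3 = 0.4807
  (R2) 0.4807 phi_1 + 4.2332 phi_2 + 0.4807 phi_3 = -0.8091
  (R3) -0.8091 phi_1 + 0.4807 phi_2 + 4.2332 phi_3 = -0.2302
Gaussian elimination:
  R2 <- R2 - (0.4807/4.2332) R1 = R2 - (0.113555) R1:  4.178614 phi_2 + 0.572577 phi_3 = -0.863686
  R3 <- R3 - (-0.8091/4.2332) R1 = R3 - (-0.191132) R1:  0.572577 phi_2 + 4.078555 phi_3 = -0.138323
  R3 <- R3 - (0.572577/4.178614) R2 = R3 - (0.137026) R2:  4.000097 phi_3 = -0.019976
Back-substitution:
  phi_hat_3 = -0.019976 / 4.000097 = -0.004994
  phi_hat_2 = (-0.863686 - (0.572577)(-0.004994)) / 4.178614 = -0.206008
  phi_hat_1 = (0.4807 - (0.4807)(-0.206008) - (-0.8091)(-0.004994)) / 4.2332 = 0.135993
So phi_hat = [0.1360, -0.2060, -0.0050].
Therefore phi_hat_1 = 0.1360.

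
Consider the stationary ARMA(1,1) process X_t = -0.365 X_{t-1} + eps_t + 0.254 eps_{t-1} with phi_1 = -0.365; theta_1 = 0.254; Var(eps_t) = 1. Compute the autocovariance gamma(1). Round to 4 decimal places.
\gamma(1) = -0.1162

Multiply the model equation by X_{t-k} and take expectations. With theta_0 = psi_0 = 1 and psi_j the MA(infinity) weights, this gives
  gamma(k) - sum_i phi_i gamma(k-i) = c_k,
  c_k = sigma^2 * sum_{j=k..q} theta_j psi_{j-k}   (c_k = 0 for k > q),
using gamma(-m) = gamma(m).
psi-weights needed (psi_j = theta_j + sum_i phi_i psi_{j-i}):
  psi_1 = theta_1 + phi_1 = 0.254 + (-0.365) = -0.111
Right-hand sides:
  c_0 = sigma^2 (1 + theta_1 psi_1) = 1 * (1 + (0.254)(-0.111)) = 1 * 0.971806 = 0.971806
  c_1 = sigma^2 theta_1 = 1 * (0.254) = 0.254
  c_2 = 0
Equations for k = 0 and k = 1 (AR order 1):
  gamma(0) = phi_1 gamma(1) + c_0
  gamma(1) = phi_1 gamma(0) + c_1
Substituting the second into the first: gamma(0) (1 - phi_1^2) = c_0 + phi_1 c_1, so
  gamma(0) = (c_0 + phi_1 c_1) / (1 - phi_1^2) = (0.971806 + (-0.365)(0.254)) / (1 - (-0.365)^2) = 0.879096 / 0.866775 = 1.014215.
  gamma(1) = phi_1 gamma(0) + c_1 = (-0.365)(1.014215) + (0.254) = -0.116188.
Therefore gamma(1) = -0.1162 (to 4 decimal places).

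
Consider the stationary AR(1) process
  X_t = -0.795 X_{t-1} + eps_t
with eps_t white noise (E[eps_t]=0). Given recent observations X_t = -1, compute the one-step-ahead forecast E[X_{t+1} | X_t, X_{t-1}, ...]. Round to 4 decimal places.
E[X_{t+1} \mid \mathcal F_t] = 0.7950

For an AR(p) model X_t = c + sum_i phi_i X_{t-i} + eps_t, the
one-step-ahead conditional mean is
  E[X_{t+1} | X_t, ...] = c + sum_i phi_i X_{t+1-i}.
Substitute known values:
  E[X_{t+1} | ...] = (-0.795) * (-1)
                   = 0.7950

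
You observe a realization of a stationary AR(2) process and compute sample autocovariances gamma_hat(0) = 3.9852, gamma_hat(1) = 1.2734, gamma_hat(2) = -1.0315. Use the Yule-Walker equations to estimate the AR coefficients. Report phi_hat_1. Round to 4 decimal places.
\hat\phi_{1} = 0.4480

The Yule-Walker equations for an AR(p) process read, in matrix form,
  Gamma_p phi = r_p,   with   (Gamma_p)_{ij} = gamma(|i - j|),
                       (r_p)_i = gamma(i),   i,j = 1..p.
Substitute the sample gammas (Toeplitz matrix and right-hand side of size 2):
  Gamma_p = [[3.9852, 1.2734], [1.2734, 3.9852]]
  r_p     = [1.2734, -1.0315]
Written out:
  3.9852 phi_1 + 1.2734 phi_2 = 1.2734
  1.2734 phi_1 + 3.9852 phi_2 = -1.0315
Solve by Cramer's rule:
  det = gamma(0)^2 - gamma(1)^2 = (3.9852)^2 - (1.2734)^2 = 15.88181904 - 1.62154756 = 14.26027148
  phi_hat_1 = [gamma(1) gamma(0) - gamma(1) gamma(2)] / det = [(1.2734)(3.9852) - (1.2734)(-1.0315)] / 14.26027148 = 6.38826578 / 14.26027148 = 0.448
  phi_hat_2 = [gamma(0) gamma(2) - gamma(1)^2] / det = [(3.9852)(-1.0315) - (1.2734)^2] / 14.26027148 = -5.73228136 / 14.26027148 = -0.402
So phi_hat = [0.4480, -0.4020].
Therefore phi_hat_1 = 0.4480.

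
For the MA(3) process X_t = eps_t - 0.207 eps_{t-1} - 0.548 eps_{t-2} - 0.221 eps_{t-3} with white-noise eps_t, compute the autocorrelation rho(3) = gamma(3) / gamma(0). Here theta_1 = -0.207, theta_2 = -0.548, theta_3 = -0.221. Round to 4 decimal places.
\rho(3) = -0.1588

For an MA(q) process with theta_0 = 1, the autocovariance is
  gamma(k) = sigma^2 * sum_{i=0..q-k} theta_i * theta_{i+k},
and rho(k) = gamma(k) / gamma(0). Sigma^2 cancels.
  numerator   = (1)*(-0.221) = -0.221.
  denominator = (1)^2 + (-0.207)^2 + (-0.548)^2 + (-0.221)^2 = 1.391994.
  rho(3) = -0.221 / 1.391994 = -0.1588.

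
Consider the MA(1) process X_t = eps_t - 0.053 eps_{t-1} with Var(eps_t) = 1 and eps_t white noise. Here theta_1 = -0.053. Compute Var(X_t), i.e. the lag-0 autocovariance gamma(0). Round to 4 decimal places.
\gamma(0) = 1.0028

For an MA(q) process X_t = eps_t + sum_i theta_i eps_{t-i} with
Var(eps_t) = sigma^2, the variance is
  gamma(0) = sigma^2 * (1 + sum_i theta_i^2).
  sum_i theta_i^2 = (-0.053)^2 = 0.002809.
  gamma(0) = 1 * (1 + 0.002809) = 1 * 1.002809 = 1.002809, which rounds to 1.0028.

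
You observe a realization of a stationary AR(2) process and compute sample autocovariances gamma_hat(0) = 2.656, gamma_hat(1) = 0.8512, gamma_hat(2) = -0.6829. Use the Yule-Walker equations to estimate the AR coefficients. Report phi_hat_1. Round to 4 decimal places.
\hat\phi_{1} = 0.4490

The Yule-Walker equations for an AR(p) process read, in matrix form,
  Gamma_p phi = r_p,   with   (Gamma_p)_{ij} = gamma(|i - j|),
                       (r_p)_i = gamma(i),   i,j = 1..p.
Substitute the sample gammas (Toeplitz matrix and right-hand side of size 2):
  Gamma_p = [[2.656, 0.8512], [0.8512, 2.656]]
  r_p     = [0.8512, -0.6829]
Written out:
  2.656 phi_1 + 0.8512 phi_2 = 0.8512
  0.8512 phi_1 + 2.656 phi_2 = -0.6829
Solve by Cramer's rule:
  det = gamma(0)^2 - gamma(1)^2 = (2.656)^2 - (0.8512)^2 = 7.054336 - 0.72454144 = 6.32979456
  phi_hat_1 = [gamma(1) gamma(0) - gamma(1) gamma(2)] / det = [(0.8512)(2.656) - (0.8512)(-0.6829)] / 6.32979456 = 2.84207168 / 6.32979456 = 0.449
  phi_hat_2 = [gamma(0) gamma(2) - gamma(1)^2] / det = [(2.656)(-0.6829) - (0.8512)^2] / 6.32979456 = -2.53832384 / 6.32979456 = -0.401
So phi_hat = [0.4490, -0.4010].
Therefore phi_hat_1 = 0.4490.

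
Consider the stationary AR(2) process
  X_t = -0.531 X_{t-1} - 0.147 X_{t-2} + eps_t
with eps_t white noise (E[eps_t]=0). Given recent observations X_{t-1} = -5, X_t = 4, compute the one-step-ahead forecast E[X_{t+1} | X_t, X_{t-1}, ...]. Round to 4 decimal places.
E[X_{t+1} \mid \mathcal F_t] = -1.3890

For an AR(p) model X_t = c + sum_i phi_i X_{t-i} + eps_t, the
one-step-ahead conditional mean is
  E[X_{t+1} | X_t, ...] = c + sum_i phi_i X_{t+1-i}.
Substitute known values:
  E[X_{t+1} | ...] = (-0.531) * (4) + (-0.147) * (-5)
                   = -1.3890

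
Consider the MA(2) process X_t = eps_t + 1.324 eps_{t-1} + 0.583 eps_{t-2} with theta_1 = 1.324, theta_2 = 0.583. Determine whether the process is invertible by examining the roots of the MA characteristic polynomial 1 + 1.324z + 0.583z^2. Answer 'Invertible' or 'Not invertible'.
\text{Invertible}

The MA(q) characteristic polynomial is P(z) = 1 + 1.324z + 0.583z^2.
Invertibility requires all roots to lie outside the unit circle, i.e. |z| > 1 for every root.
Set 1 + (1.324) z + (0.583) z^2 = 0, i.e. a z^2 + b z + c = 0 with a = 0.583, b = 1.324, c = 1.
Discriminant D = b^2 - 4ac = (1.324)^2 - 4*(0.583)*1 = 1.752976 - (2.332) = -0.579024.
D < 0, so the roots are the complex-conjugate pair z = (-b +/- i sqrt(-D)) / (2a) = -1.1355 +/- 0.6526i.
For a conjugate pair |z|^2 = z * conj(z) = (product of roots) = c/a = 1/(0.583) = 1.715266, so |z| = sqrt(1.715266) = 1.3097 for both roots.
Moduli of all roots: 1.3097, 1.3097.
All moduli strictly greater than 1? Yes.
Verdict: Invertible.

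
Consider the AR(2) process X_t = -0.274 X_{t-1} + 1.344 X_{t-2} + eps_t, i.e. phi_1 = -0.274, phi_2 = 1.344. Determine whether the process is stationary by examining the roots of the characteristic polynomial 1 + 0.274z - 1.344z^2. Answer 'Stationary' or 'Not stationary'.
\text{Not stationary}

The AR(p) characteristic polynomial is P(z) = 1 + 0.274z - 1.344z^2.
Stationarity requires all roots to lie outside the unit circle, i.e. |z| > 1 for every root.
Set 1 + (0.274) z + (-1.344) z^2 = 0, i.e. a z^2 + b z + c = 0 with a = -1.344, b = 0.274, c = 1.
Discriminant D = b^2 - 4ac = (0.274)^2 - 4*(-1.344)*1 = 0.075076 - (-5.376) = 5.451076.
D >= 0, so the roots are real: z = (-b +/- sqrt(D)) / (2a) = (-0.274 +/- 2.334754) / (-2.688).
  z_1 = (-0.274 + 2.334754) / (-2.688) = -0.7666,   |z_1| = 0.7666.
  z_2 = (-0.274 - 2.334754) / (-2.688) = 0.9705,   |z_2| = 0.9705.
Moduli of all roots: 0.7666, 0.9705.
All moduli strictly greater than 1? No.
Verdict: Not stationary.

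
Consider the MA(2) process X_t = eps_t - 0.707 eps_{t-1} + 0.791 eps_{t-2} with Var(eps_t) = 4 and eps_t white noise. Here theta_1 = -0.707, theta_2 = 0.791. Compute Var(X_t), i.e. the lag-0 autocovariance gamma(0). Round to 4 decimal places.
\gamma(0) = 8.5021

For an MA(q) process X_t = eps_t + sum_i theta_i eps_{t-i} with
Var(eps_t) = sigma^2, the variance is
  gamma(0) = sigma^2 * (1 + sum_i theta_i^2).
  sum_i theta_i^2 = (-0.707)^2 + (0.791)^2 = 0.499849 + 0.625681 = 1.12553.
  gamma(0) = 4 * (1 + 1.12553) = 4 * 2.12553 = 8.50212, which rounds to 8.5021.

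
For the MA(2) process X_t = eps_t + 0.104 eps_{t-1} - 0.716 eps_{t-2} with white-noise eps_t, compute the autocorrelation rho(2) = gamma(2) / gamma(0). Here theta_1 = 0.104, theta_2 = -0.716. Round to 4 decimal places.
\rho(2) = -0.4700

For an MA(q) process with theta_0 = 1, the autocovariance is
  gamma(k) = sigma^2 * sum_{i=0..q-k} theta_i * theta_{i+k},
and rho(k) = gamma(k) / gamma(0). Sigma^2 cancels.
  numerator   = (1)*(-0.716) = -0.716.
  denominator = (1)^2 + (0.104)^2 + (-0.716)^2 = 1.523472.
  rho(2) = -0.716 / 1.523472 = -0.4700.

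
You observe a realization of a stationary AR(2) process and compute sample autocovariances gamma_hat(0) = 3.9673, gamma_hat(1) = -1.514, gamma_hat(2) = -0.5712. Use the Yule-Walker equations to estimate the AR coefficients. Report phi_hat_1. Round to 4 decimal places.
\hat\phi_{1} = -0.5110

The Yule-Walker equations for an AR(p) process read, in matrix form,
  Gamma_p phi = r_p,   with   (Gamma_p)_{ij} = gamma(|i - j|),
                       (r_p)_i = gamma(i),   i,j = 1..p.
Substitute the sample gammas (Toeplitz matrix and right-hand side of size 2):
  Gamma_p = [[3.9673, -1.514], [-1.514, 3.9673]]
  r_p     = [-1.514, -0.5712]
Written out:
  3.9673 phi_1 - 1.514 phi_2 = -1.514
  -1.514 phi_1 + 3.9673 phi_2 = -0.5712
Solve by Cramer's rule:
  det = gamma(0)^2 - gamma(1)^2 = (3.9673)^2 - (-1.514)^2 = 15.73946929 - 2.292196 = 13.44727329
  phi_hat_1 = [gamma(1) gamma(0) - gamma(1) gamma(2)] / det = [(-1.514)(3.9673) - (-1.514)(-0.5712)] / 13.44727329 = -6.871289 / 13.44727329 = -0.511
  phi_hat_2 = [gamma(0) gamma(2) - gamma(1)^2] / det = [(3.9673)(-0.5712) - (-1.514)^2] / 13.44727329 = -4.55831776 / 13.44727329 = -0.339
So phi_hat = [-0.5110, -0.3390].
Therefore phi_hat_1 = -0.5110.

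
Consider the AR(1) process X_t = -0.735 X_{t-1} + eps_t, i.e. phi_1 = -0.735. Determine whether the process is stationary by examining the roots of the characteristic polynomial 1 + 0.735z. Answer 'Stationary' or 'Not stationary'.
\text{Stationary}

The AR(p) characteristic polynomial is P(z) = 1 + 0.735z.
Stationarity requires all roots to lie outside the unit circle, i.e. |z| > 1 for every root.
This is linear in z: 1 + (0.735) z = 0  =>  z = -1/(0.735) = -1.360544,  |z| = 1.360544.
Moduli of all roots: 1.3605.
All moduli strictly greater than 1? Yes.
Verdict: Stationary.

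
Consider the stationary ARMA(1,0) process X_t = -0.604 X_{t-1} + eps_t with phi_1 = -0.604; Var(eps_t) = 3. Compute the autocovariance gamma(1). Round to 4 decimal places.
\gamma(1) = -2.8527

Multiply the model equation by X_{t-k} and take expectations. With theta_0 = psi_0 = 1 and psi_j the MA(infinity) weights, this gives
  gamma(k) - sum_i phi_i gamma(k-i) = c_k,
  c_k = sigma^2 * sum_{j=k..q} theta_j psi_{j-k}   (c_k = 0 for k > q),
using gamma(-m) = gamma(m).
Pure AR (q = 0): c_0 = sigma^2 = 3, c_k = 0 for k >= 1.
Equations for k = 0 and k = 1 (AR order 1):
  gamma(0) = phi_1 gamma(1) + c_0
  gamma(1) = phi_1 gamma(0) + c_1
Substituting the second into the first: gamma(0) (1 - phi_1^2) = c_0 + phi_1 c_1, so
  gamma(0) = c_0 / (1 - phi_1^2) = 3 / (1 - (-0.604)^2) = 3 / 0.635184 = 4.723041.
  gamma(1) = phi_1 gamma(0) = (-0.604)(4.723041) = -2.852717.
Therefore gamma(1) = -2.8527 (to 4 decimal places).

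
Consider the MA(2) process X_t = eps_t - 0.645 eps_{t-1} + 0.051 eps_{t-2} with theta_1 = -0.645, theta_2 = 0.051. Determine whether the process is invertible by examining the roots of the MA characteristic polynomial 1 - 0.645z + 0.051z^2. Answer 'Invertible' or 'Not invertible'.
\text{Invertible}

The MA(q) characteristic polynomial is P(z) = 1 - 0.645z + 0.051z^2.
Invertibility requires all roots to lie outside the unit circle, i.e. |z| > 1 for every root.
Set 1 + (-0.645) z + (0.051) z^2 = 0, i.e. a z^2 + b z + c = 0 with a = 0.051, b = -0.645, c = 1.
Discriminant D = b^2 - 4ac = (-0.645)^2 - 4*(0.051)*1 = 0.416025 - (0.204) = 0.212025.
D >= 0, so the roots are real: z = (-b +/- sqrt(D)) / (2a) = (0.645 +/- 0.460462) / (0.102).
  z_1 = (0.645 + 0.460462) / (0.102) = 10.8379,   |z_1| = 10.8379.
  z_2 = (0.645 - 0.460462) / (0.102) = 1.8092,   |z_2| = 1.8092.
Moduli of all roots: 10.8379, 1.8092.
All moduli strictly greater than 1? Yes.
Verdict: Invertible.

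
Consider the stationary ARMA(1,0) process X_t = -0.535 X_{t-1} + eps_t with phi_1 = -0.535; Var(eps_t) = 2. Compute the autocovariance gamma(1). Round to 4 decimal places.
\gamma(1) = -1.4991

Multiply the model equation by X_{t-k} and take expectations. With theta_0 = psi_0 = 1 and psi_j the MA(infinity) weights, this gives
  gamma(k) - sum_i phi_i gamma(k-i) = c_k,
  c_k = sigma^2 * sum_{j=k..q} theta_j psi_{j-k}   (c_k = 0 for k > q),
using gamma(-m) = gamma(m).
Pure AR (q = 0): c_0 = sigma^2 = 2, c_k = 0 for k >= 1.
Equations for k = 0 and k = 1 (AR order 1):
  gamma(0) = phi_1 gamma(1) + c_0
  gamma(1) = phi_1 gamma(0) + c_1
Substituting the second into the first: gamma(0) (1 - phi_1^2) = c_0 + phi_1 c_1, so
  gamma(0) = c_0 / (1 - phi_1^2) = 2 / (1 - (-0.535)^2) = 2 / 0.713775 = 2.802003.
  gamma(1) = phi_1 gamma(0) = (-0.535)(2.802003) = -1.499072.
Therefore gamma(1) = -1.4991 (to 4 decimal places).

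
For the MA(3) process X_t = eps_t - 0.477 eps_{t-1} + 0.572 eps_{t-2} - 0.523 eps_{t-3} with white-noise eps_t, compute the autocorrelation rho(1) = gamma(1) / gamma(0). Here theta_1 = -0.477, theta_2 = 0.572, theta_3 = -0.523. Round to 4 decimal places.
\rho(1) = -0.5738

For an MA(q) process with theta_0 = 1, the autocovariance is
  gamma(k) = sigma^2 * sum_{i=0..q-k} theta_i * theta_{i+k},
and rho(k) = gamma(k) / gamma(0). Sigma^2 cancels.
  numerator   = (1)*(-0.477) + (-0.477)*(0.572) + (0.572)*(-0.523) = -1.049.
  denominator = (1)^2 + (-0.477)^2 + (0.572)^2 + (-0.523)^2 = 1.828242.
  rho(1) = -1.049 / 1.828242 = -0.5738.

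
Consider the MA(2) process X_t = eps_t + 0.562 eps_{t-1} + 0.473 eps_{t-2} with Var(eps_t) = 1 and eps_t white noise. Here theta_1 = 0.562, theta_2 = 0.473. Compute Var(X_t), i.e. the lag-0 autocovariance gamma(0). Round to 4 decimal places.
\gamma(0) = 1.5396

For an MA(q) process X_t = eps_t + sum_i theta_i eps_{t-i} with
Var(eps_t) = sigma^2, the variance is
  gamma(0) = sigma^2 * (1 + sum_i theta_i^2).
  sum_i theta_i^2 = (0.562)^2 + (0.473)^2 = 0.315844 + 0.223729 = 0.539573.
  gamma(0) = 1 * (1 + 0.539573) = 1 * 1.539573 = 1.539573, which rounds to 1.5396.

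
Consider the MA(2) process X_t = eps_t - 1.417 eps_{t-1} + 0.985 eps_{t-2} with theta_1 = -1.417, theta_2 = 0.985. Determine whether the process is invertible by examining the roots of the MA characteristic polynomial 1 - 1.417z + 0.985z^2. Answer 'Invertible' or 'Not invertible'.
\text{Invertible}

The MA(q) characteristic polynomial is P(z) = 1 - 1.417z + 0.985z^2.
Invertibility requires all roots to lie outside the unit circle, i.e. |z| > 1 for every root.
Set 1 + (-1.417) z + (0.985) z^2 = 0, i.e. a z^2 + b z + c = 0 with a = 0.985, b = -1.417, c = 1.
Discriminant D = b^2 - 4ac = (-1.417)^2 - 4*(0.985)*1 = 2.007889 - (3.94) = -1.932111.
D < 0, so the roots are the complex-conjugate pair z = (-b +/- i sqrt(-D)) / (2a) = 0.7193 +/- 0.7056i.
For a conjugate pair |z|^2 = z * conj(z) = (product of roots) = c/a = 1/(0.985) = 1.015228, so |z| = sqrt(1.015228) = 1.0076 for both roots.
Moduli of all roots: 1.0076, 1.0076.
All moduli strictly greater than 1? Yes.
Verdict: Invertible.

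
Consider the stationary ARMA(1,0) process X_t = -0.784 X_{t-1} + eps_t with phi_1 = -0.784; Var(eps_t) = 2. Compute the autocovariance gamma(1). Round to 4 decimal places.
\gamma(1) = -4.0691

Multiply the model equation by X_{t-k} and take expectations. With theta_0 = psi_0 = 1 and psi_j the MA(infinity) weights, this gives
  gamma(k) - sum_i phi_i gamma(k-i) = c_k,
  c_k = sigma^2 * sum_{j=k..q} theta_j psi_{j-k}   (c_k = 0 for k > q),
using gamma(-m) = gamma(m).
Pure AR (q = 0): c_0 = sigma^2 = 2, c_k = 0 for k >= 1.
Equations for k = 0 and k = 1 (AR order 1):
  gamma(0) = phi_1 gamma(1) + c_0
  gamma(1) = phi_1 gamma(0) + c_1
Substituting the second into the first: gamma(0) (1 - phi_1^2) = c_0 + phi_1 c_1, so
  gamma(0) = c_0 / (1 - phi_1^2) = 2 / (1 - (-0.784)^2) = 2 / 0.385344 = 5.190168.
  gamma(1) = phi_1 gamma(0) = (-0.784)(5.190168) = -4.069092.
Therefore gamma(1) = -4.0691 (to 4 decimal places).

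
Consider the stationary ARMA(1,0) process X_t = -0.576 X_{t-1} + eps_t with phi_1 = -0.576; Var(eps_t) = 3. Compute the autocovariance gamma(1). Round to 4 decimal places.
\gamma(1) = -2.5860

Multiply the model equation by X_{t-k} and take expectations. With theta_0 = psi_0 = 1 and psi_j the MA(infinity) weights, this gives
  gamma(k) - sum_i phi_i gamma(k-i) = c_k,
  c_k = sigma^2 * sum_{j=k..q} theta_j psi_{j-k}   (c_k = 0 for k > q),
using gamma(-m) = gamma(m).
Pure AR (q = 0): c_0 = sigma^2 = 3, c_k = 0 for k >= 1.
Equations for k = 0 and k = 1 (AR order 1):
  gamma(0) = phi_1 gamma(1) + c_0
  gamma(1) = phi_1 gamma(0) + c_1
Substituting the second into the first: gamma(0) (1 - phi_1^2) = c_0 + phi_1 c_1, so
  gamma(0) = c_0 / (1 - phi_1^2) = 3 / (1 - (-0.576)^2) = 3 / 0.668224 = 4.489512.
  gamma(1) = phi_1 gamma(0) = (-0.576)(4.489512) = -2.585959.
Therefore gamma(1) = -2.5860 (to 4 decimal places).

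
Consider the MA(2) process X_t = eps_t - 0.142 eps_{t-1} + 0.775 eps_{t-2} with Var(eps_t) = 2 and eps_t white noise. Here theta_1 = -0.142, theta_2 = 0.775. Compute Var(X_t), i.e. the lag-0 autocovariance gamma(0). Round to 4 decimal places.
\gamma(0) = 3.2416

For an MA(q) process X_t = eps_t + sum_i theta_i eps_{t-i} with
Var(eps_t) = sigma^2, the variance is
  gamma(0) = sigma^2 * (1 + sum_i theta_i^2).
  sum_i theta_i^2 = (-0.142)^2 + (0.775)^2 = 0.020164 + 0.600625 = 0.620789.
  gamma(0) = 2 * (1 + 0.620789) = 2 * 1.620789 = 3.241578, which rounds to 3.2416.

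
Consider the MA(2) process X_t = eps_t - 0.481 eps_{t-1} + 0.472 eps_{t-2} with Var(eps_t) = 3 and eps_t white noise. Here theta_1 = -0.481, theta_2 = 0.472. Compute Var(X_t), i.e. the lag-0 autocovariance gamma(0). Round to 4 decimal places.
\gamma(0) = 4.3624

For an MA(q) process X_t = eps_t + sum_i theta_i eps_{t-i} with
Var(eps_t) = sigma^2, the variance is
  gamma(0) = sigma^2 * (1 + sum_i theta_i^2).
  sum_i theta_i^2 = (-0.481)^2 + (0.472)^2 = 0.231361 + 0.222784 = 0.454145.
  gamma(0) = 3 * (1 + 0.454145) = 3 * 1.454145 = 4.362435, which rounds to 4.3624.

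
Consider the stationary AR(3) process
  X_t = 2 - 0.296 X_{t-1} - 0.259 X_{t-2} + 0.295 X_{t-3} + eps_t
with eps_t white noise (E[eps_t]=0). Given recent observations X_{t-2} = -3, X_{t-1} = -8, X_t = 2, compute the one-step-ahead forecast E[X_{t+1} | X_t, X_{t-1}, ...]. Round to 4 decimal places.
E[X_{t+1} \mid \mathcal F_t] = 2.5950

For an AR(p) model X_t = c + sum_i phi_i X_{t-i} + eps_t, the
one-step-ahead conditional mean is
  E[X_{t+1} | X_t, ...] = c + sum_i phi_i X_{t+1-i}.
Substitute known values:
  E[X_{t+1} | ...] = 2 + (-0.296) * (2) + (-0.259) * (-8) + (0.295) * (-3)
                   = 2.5950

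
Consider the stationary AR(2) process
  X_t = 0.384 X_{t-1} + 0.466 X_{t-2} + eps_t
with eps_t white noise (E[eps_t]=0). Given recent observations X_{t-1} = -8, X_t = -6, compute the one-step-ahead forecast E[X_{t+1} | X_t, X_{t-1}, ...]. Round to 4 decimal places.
E[X_{t+1} \mid \mathcal F_t] = -6.0320

For an AR(p) model X_t = c + sum_i phi_i X_{t-i} + eps_t, the
one-step-ahead conditional mean is
  E[X_{t+1} | X_t, ...] = c + sum_i phi_i X_{t+1-i}.
Substitute known values:
  E[X_{t+1} | ...] = (0.384) * (-6) + (0.466) * (-8)
                   = -6.0320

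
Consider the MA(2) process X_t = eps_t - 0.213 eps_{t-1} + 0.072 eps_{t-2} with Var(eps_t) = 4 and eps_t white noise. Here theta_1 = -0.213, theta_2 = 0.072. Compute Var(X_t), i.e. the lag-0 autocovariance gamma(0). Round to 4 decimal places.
\gamma(0) = 4.2022

For an MA(q) process X_t = eps_t + sum_i theta_i eps_{t-i} with
Var(eps_t) = sigma^2, the variance is
  gamma(0) = sigma^2 * (1 + sum_i theta_i^2).
  sum_i theta_i^2 = (-0.213)^2 + (0.072)^2 = 0.045369 + 0.005184 = 0.050553.
  gamma(0) = 4 * (1 + 0.050553) = 4 * 1.050553 = 4.202212, which rounds to 4.2022.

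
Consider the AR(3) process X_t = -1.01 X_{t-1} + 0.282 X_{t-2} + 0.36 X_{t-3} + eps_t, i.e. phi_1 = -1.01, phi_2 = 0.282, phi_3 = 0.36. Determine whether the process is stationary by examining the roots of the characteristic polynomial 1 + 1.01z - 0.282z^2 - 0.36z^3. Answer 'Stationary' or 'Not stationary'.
\text{Stationary}

The AR(p) characteristic polynomial is P(z) = 1 + 1.01z - 0.282z^2 - 0.36z^3.
Stationarity requires all roots to lie outside the unit circle, i.e. |z| > 1 for every root.
Degree 3: look for a simple real root z0 first, then factor out (1 - z/z0) and solve the remaining quadratic.
Testing z0 = -1.25: P(-1.25) = 1 + (1.01)(-1.25) + (-0.282)(-1.25)^2 + (-0.36)(-1.25)^3
  = 1 + (-1.2625) + (-0.440625) + (0.703125) = 0.  So z_0 = -1.25 is a root, |z_0| = 1.25.
Divide out the factor (1 + 0.8 z) = (1 - z/z0) (since 1/z0 = -0.8):
  P(z) = (1 + 0.8 z)(1 + (0.21) z + (-0.45) z^2)
  [check: z-coef 0.21 - (-0.8) = 1.01; z^2-coef -0.45 - (-0.8)(0.21) = -0.282; z^3-coef -(-0.8)(-0.45) = -0.36.]
Remaining roots from the quadratic factor 1 + (0.21) z + (-0.45) z^2:
  Set 1 + (0.21) z + (-0.45) z^2 = 0, i.e. a z^2 + b z + c = 0 with a = -0.45, b = 0.21, c = 1.
  Discriminant D = b^2 - 4ac = (0.21)^2 - 4*(-0.45)*1 = 0.0441 - (-1.8) = 1.8441.
  D >= 0, so the roots are real: z = (-b +/- sqrt(D)) / (2a) = (-0.21 +/- 1.357976) / (-0.9).
    z_1 = (-0.21 + 1.357976) / (-0.9) = -1.2755,   |z_1| = 1.2755.
    z_2 = (-0.21 - 1.357976) / (-0.9) = 1.7422,   |z_2| = 1.7422.
Moduli of all roots: 1.2500, 1.2755, 1.7422.
All moduli strictly greater than 1? Yes.
Verdict: Stationary.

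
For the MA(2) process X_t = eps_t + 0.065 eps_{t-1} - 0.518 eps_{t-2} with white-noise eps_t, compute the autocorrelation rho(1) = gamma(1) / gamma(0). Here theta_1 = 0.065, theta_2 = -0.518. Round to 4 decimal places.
\rho(1) = 0.0246

For an MA(q) process with theta_0 = 1, the autocovariance is
  gamma(k) = sigma^2 * sum_{i=0..q-k} theta_i * theta_{i+k},
and rho(k) = gamma(k) / gamma(0). Sigma^2 cancels.
  numerator   = (1)*(0.065) + (0.065)*(-0.518) = 0.03133.
  denominator = (1)^2 + (0.065)^2 + (-0.518)^2 = 1.272549.
  rho(1) = 0.03133 / 1.272549 = 0.0246.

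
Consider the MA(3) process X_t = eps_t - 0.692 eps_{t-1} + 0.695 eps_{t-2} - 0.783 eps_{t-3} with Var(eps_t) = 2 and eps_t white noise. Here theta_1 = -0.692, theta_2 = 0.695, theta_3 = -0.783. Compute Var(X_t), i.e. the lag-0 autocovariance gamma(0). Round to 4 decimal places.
\gamma(0) = 5.1500

For an MA(q) process X_t = eps_t + sum_i theta_i eps_{t-i} with
Var(eps_t) = sigma^2, the variance is
  gamma(0) = sigma^2 * (1 + sum_i theta_i^2).
  sum_i theta_i^2 = (-0.692)^2 + (0.695)^2 + (-0.783)^2 = 0.478864 + 0.483025 + 0.613089 = 1.574978.
  gamma(0) = 2 * (1 + 1.574978) = 2 * 2.574978 = 5.149956, which rounds to 5.1500.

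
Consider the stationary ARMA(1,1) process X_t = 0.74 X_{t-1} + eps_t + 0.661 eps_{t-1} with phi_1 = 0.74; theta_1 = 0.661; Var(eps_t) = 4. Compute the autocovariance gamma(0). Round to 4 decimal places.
\gamma(0) = 21.3546

Multiply the model equation by X_{t-k} and take expectations. With theta_0 = psi_0 = 1 and psi_j the MA(infinity) weights, this gives
  gamma(k) - sum_i phi_i gamma(k-i) = c_k,
  c_k = sigma^2 * sum_{j=k..q} theta_j psi_{j-k}   (c_k = 0 for k > q),
using gamma(-m) = gamma(m).
psi-weights needed (psi_j = theta_j + sum_i phi_i psi_{j-i}):
  psi_1 = theta_1 + phi_1 = 0.661 + (0.74) = 1.401
Right-hand sides:
  c_0 = sigma^2 (1 + theta_1 psi_1) = 4 * (1 + (0.661)(1.401)) = 4 * 1.926061 = 7.704244
  c_1 = sigma^2 theta_1 = 4 * (0.661) = 2.644
  c_2 = 0
Equations for k = 0 and k = 1 (AR order 1):
  gamma(0) = phi_1 gamma(1) + c_0
  gamma(1) = phi_1 gamma(0) + c_1
Substituting the second into the first: gamma(0) (1 - phi_1^2) = c_0 + phi_1 c_1, so
  gamma(0) = (c_0 + phi_1 c_1) / (1 - phi_1^2) = (7.704244 + (0.74)(2.644)) / (1 - (0.74)^2) = 9.660804 / 0.4524 = 21.354562.
Therefore gamma(0) = 21.3546 (to 4 decimal places).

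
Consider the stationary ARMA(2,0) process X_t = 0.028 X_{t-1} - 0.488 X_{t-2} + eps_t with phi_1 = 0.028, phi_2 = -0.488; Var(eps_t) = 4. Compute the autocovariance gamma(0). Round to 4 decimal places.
\gamma(0) = 5.2522

Multiply the model equation by X_{t-k} and take expectations. With theta_0 = psi_0 = 1 and psi_j the MA(infinity) weights, this gives
  gamma(k) - sum_i phi_i gamma(k-i) = c_k,
  c_k = sigma^2 * sum_{j=k..q} theta_j psi_{j-k}   (c_k = 0 for k > q),
using gamma(-m) = gamma(m).
Pure AR (q = 0): c_0 = sigma^2 = 4, c_k = 0 for k >= 1.
Equations for k = 0, 1, 2 (AR order 2, c_2 = 0):
  (E0) gamma(0) = phi_1 gamma(1) + phi_2 gamma(2) + c_0
  (E1) gamma(1) = phi_1 gamma(0) + phi_2 gamma(1) + c_1
  (E2) gamma(2) = phi_1 gamma(1) + phi_2 gamma(0)
From (E1): gamma(1) = A gamma(0) + B with
  A = phi_1 / (1 - phi_2) = 0.028 / 1.488 = 0.018817,   B = c_1 / (1 - phi_2) = 0 / 1.488 = 0.
Insert (E2) into (E0): gamma(0) (1 - phi_2^2) = phi_1 (1 + phi_2) gamma(1) + c_0.
  phi_1 (1 + phi_2) = (0.028)(0.512) = 0.014336,   1 - phi_2^2 = 0.761856.
Replace gamma(1) by A gamma(0) + B and collect gamma(0):
  gamma(0) [0.761856 - (0.014336)(0.018817)] = c_0 = 4
  gamma(0) * 0.761586 = 4
  gamma(0) = 4 / 0.761586 = 5.252196.
Therefore gamma(0) = 5.2522 (to 4 decimal places).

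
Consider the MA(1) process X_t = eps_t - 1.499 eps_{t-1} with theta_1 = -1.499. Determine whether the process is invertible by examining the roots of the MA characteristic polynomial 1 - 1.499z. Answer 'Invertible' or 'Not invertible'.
\text{Not invertible}

The MA(q) characteristic polynomial is P(z) = 1 - 1.499z.
Invertibility requires all roots to lie outside the unit circle, i.e. |z| > 1 for every root.
This is linear in z: 1 + (-1.499) z = 0  =>  z = -1/(-1.499) = 0.667111,  |z| = 0.667111.
Moduli of all roots: 0.6671.
All moduli strictly greater than 1? No.
Verdict: Not invertible.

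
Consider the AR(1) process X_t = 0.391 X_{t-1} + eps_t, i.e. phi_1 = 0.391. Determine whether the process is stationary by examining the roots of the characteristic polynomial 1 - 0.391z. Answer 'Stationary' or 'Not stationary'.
\text{Stationary}

The AR(p) characteristic polynomial is P(z) = 1 - 0.391z.
Stationarity requires all roots to lie outside the unit circle, i.e. |z| > 1 for every root.
This is linear in z: 1 + (-0.391) z = 0  =>  z = -1/(-0.391) = 2.557545,  |z| = 2.557545.
Moduli of all roots: 2.5575.
All moduli strictly greater than 1? Yes.
Verdict: Stationary.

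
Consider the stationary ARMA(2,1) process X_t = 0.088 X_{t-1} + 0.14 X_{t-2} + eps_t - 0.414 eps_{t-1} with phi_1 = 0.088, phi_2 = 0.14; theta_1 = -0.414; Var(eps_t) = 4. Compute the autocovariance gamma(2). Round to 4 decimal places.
\gamma(2) = 0.4982

Multiply the model equation by X_{t-k} and take expectations. With theta_0 = psi_0 = 1 and psi_j the MA(infinity) weights, this gives
  gamma(k) - sum_i phi_i gamma(k-i) = c_k,
  c_k = sigma^2 * sum_{j=k..q} theta_j psi_{j-k}   (c_k = 0 for k > q),
using gamma(-m) = gamma(m).
psi-weights needed (psi_j = theta_j + sum_i phi_i psi_{j-i}):
  psi_1 = theta_1 + phi_1 = -0.414 + (0.088) = -0.326
Right-hand sides:
  c_0 = sigma^2 (1 + theta_1 psi_1) = 4 * (1 + (-0.414)(-0.326)) = 4 * 1.134964 = 4.539856
  c_1 = sigma^2 theta_1 = 4 * (-0.414) = -1.656
  c_2 = 0
Equations for k = 0, 1, 2 (AR order 2, c_2 = 0):
  (E0) gamma(0) = phi_1 gamma(1) + phi_2 gamma(2) + c_0
  (E1) gamma(1) = phi_1 gamma(0) + phi_2 gamma(1) + c_1
  (E2) gamma(2) = phi_1 gamma(1) + phi_2 gamma(0)
From (E1): gamma(1) = A gamma(0) + B with
  A = phi_1 / (1 - phi_2) = 0.088 / 0.86 = 0.102326,   B = c_1 / (1 - phi_2) = -1.656 / 0.86 = -1.925581.
Insert (E2) into (E0): gamma(0) (1 - phi_2^2) = phi_1 (1 + phi_2) gamma(1) + c_0.
  phi_1 (1 + phi_2) = (0.088)(1.14) = 0.10032,   1 - phi_2^2 = 0.9804.
Replace gamma(1) by A gamma(0) + B and collect gamma(0):
  gamma(0) [0.9804 - (0.10032)(0.102326)] = (0.10032)(-1.925581) + 4.539856
  gamma(0) * 0.970135 = 4.346682
  gamma(0) = 4.346682 / 0.970135 = 4.480493.
  gamma(1) = A gamma(0) + B = (0.102326)(4.480493) + (-1.925581) = -1.467112.
  gamma(2) = phi_1 gamma(1) + phi_2 gamma(0) = (0.088)(-1.467112) + (0.14)(4.480493) = 0.498163.
Therefore gamma(2) = 0.4982 (to 4 decimal places).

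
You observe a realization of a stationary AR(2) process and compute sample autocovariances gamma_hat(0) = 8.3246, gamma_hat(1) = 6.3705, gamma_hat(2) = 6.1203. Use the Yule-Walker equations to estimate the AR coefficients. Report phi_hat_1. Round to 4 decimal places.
\hat\phi_{1} = 0.4890

The Yule-Walker equations for an AR(p) process read, in matrix form,
  Gamma_p phi = r_p,   with   (Gamma_p)_{ij} = gamma(|i - j|),
                       (r_p)_i = gamma(i),   i,j = 1..p.
Substitute the sample gammas (Toeplitz matrix and right-hand side of size 2):
  Gamma_p = [[8.3246, 6.3705], [6.3705, 8.3246]]
  r_p     = [6.3705, 6.1203]
Written out:
  8.3246 phi_1 + 6.3705 phi_2 = 6.3705
  6.3705 phi_1 + 8.3246 phi_2 = 6.1203
Solve by Cramer's rule:
  det = gamma(0)^2 - gamma(1)^2 = (8.3246)^2 - (6.3705)^2 = 69.29896516 - 40.58327025 = 28.71569491
  phi_hat_1 = [gamma(1) gamma(0) - gamma(1) gamma(2)] / det = [(6.3705)(8.3246) - (6.3705)(6.1203)] / 28.71569491 = 14.04249315 / 28.71569491 = 0.489
  phi_hat_2 = [gamma(0) gamma(2) - gamma(1)^2] / det = [(8.3246)(6.1203) - (6.3705)^2] / 28.71569491 = 10.36577913 / 28.71569491 = 0.361
So phi_hat = [0.4890, 0.3610].
Therefore phi_hat_1 = 0.4890.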